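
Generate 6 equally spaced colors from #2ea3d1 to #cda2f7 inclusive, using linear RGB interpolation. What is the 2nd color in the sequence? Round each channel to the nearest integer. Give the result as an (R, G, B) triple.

(78, 163, 217)

With 6 swatches and endpoints inclusive, swatch 2 sits at t = (2 − 1)/(6 − 1) = 1/5 ≈ 0.2.
#2ea3d1 → (46, 163, 209); #cda2f7 → (205, 162, 247).
R = 46 + 0.2 × (205 − 46) = 77.8 → 78
G = 163 + 0.2 × (162 − 163) = 162.8 → 163
B = 209 + 0.2 × (247 − 209) = 216.6 → 217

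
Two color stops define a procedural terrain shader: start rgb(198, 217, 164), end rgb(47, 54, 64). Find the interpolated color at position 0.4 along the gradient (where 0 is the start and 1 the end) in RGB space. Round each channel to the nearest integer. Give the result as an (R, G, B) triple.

R = 198 + 0.4 × (47 − 198) = 198 + 0.4 × -151 = 137.6 → 138
G = 217 + 0.4 × (54 − 217) = 217 + 0.4 × -163 = 151.8 → 152
B = 164 + 0.4 × (64 − 164) = 164 + 0.4 × -100 = 124 → 124

(138, 152, 124)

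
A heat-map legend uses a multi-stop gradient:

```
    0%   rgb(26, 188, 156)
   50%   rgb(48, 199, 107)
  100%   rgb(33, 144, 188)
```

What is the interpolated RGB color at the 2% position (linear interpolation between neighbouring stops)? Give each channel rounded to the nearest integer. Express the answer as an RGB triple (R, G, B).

2% lies between the 0% and 50% stops, so the local fraction is t = (2 − 0)/(50 − 0) = 2/50 ≈ 0.04.
R = 26 + 0.04 × (48 − 26) = 26.88 → 27
G = 188 + 0.04 × (199 − 188) = 188.44 → 188
B = 156 + 0.04 × (107 − 156) = 154.04 → 154

(27, 188, 154)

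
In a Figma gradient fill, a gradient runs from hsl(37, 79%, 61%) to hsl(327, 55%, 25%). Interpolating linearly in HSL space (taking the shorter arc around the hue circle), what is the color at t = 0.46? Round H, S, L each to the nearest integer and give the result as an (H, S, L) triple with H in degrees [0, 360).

Hue: 327 − 37 = 290°, but |290| > 180 so the shorter arc goes the other way: Δh = 290 − 360 = -70°.
H = 37 + 0.46 × (-70) = 4.8 → 5°
S = 79 + 0.46 × (55 − 79) = 67.96 → 68%
L = 61 + 0.46 × (25 − 61) = 44.44 → 44%

(5, 68, 44)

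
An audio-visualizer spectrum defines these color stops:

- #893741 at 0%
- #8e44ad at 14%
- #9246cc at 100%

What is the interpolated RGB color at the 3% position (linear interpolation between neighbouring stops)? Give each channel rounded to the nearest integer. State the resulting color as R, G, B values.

(138, 58, 88)

3% lies between the 0% and 14% stops, so the local fraction is t = (3 − 0)/(14 − 0) = 3/14 ≈ 0.2143.
#893741 → (137, 55, 65); #8e44ad → (142, 68, 173).
R = 137 + 0.2143 × (142 − 137) = 138.071 → 138
G = 55 + 0.2143 × (68 − 55) = 57.786 → 58
B = 65 + 0.2143 × (173 − 65) = 88.144 → 88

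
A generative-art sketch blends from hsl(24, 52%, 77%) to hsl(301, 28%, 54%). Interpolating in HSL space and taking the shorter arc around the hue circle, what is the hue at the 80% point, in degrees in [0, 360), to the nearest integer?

318

Hue: 301 − 24 = 277°, but |277| > 180 so the shorter arc goes the other way: Δh = 277 − 360 = -83°.
H = 24 + 0.8 × (-83) = -42.4 → -42 → -42 mod 360 = 318°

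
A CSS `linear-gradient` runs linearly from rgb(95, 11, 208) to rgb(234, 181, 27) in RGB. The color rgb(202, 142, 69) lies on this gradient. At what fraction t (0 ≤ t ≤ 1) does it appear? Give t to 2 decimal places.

Invert the lerp on the B channel (largest span, 181): t = (69 − 208) / (27 − 208) = -139/-181 = 0.76796.
Check on R: (202 − 95)/(234 − 95) = 0.7698 ✓

0.77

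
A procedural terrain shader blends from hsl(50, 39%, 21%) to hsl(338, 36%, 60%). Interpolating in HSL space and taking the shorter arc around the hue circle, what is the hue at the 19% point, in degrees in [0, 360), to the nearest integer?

36

Hue: 338 − 50 = 288°, but |288| > 180 so the shorter arc goes the other way: Δh = 288 − 360 = -72°.
H = 50 + 0.19 × (-72) = 36.32 → 36°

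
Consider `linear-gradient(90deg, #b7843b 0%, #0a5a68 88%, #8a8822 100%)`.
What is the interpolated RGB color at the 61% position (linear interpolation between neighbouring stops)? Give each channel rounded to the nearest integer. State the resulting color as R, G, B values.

61% lies between the 0% and 88% stops, so the local fraction is t = (61 − 0)/(88 − 0) = 61/88 ≈ 0.6932.
#b7843b → (183, 132, 59); #0a5a68 → (10, 90, 104).
R = 183 + 0.6932 × (10 − 183) = 63.076 → 63
G = 132 + 0.6932 × (90 − 132) = 102.886 → 103
B = 59 + 0.6932 × (104 − 59) = 90.194 → 90

(63, 103, 90)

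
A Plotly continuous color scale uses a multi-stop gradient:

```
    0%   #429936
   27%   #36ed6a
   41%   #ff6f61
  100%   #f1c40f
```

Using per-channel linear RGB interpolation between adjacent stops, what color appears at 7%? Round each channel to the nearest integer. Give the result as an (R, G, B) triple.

7% lies between the 0% and 27% stops, so the local fraction is t = (7 − 0)/(27 − 0) = 7/27 ≈ 0.2593.
#429936 → (66, 153, 54); #36ed6a → (54, 237, 106).
R = 66 + 0.2593 × (54 − 66) = 62.888 → 63
G = 153 + 0.2593 × (237 − 153) = 174.781 → 175
B = 54 + 0.2593 × (106 − 54) = 67.484 → 67

(63, 175, 67)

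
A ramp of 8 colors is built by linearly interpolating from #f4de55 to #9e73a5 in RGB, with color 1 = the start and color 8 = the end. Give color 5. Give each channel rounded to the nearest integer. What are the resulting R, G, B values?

(195, 161, 131)

With 8 swatches and endpoints inclusive, swatch 5 sits at t = (5 − 1)/(8 − 1) = 4/7 ≈ 0.5714.
#f4de55 → (244, 222, 85); #9e73a5 → (158, 115, 165).
R = 244 + 0.5714 × (158 − 244) = 194.86 → 195
G = 222 + 0.5714 × (115 − 222) = 160.86 → 161
B = 85 + 0.5714 × (165 − 85) = 130.712 → 131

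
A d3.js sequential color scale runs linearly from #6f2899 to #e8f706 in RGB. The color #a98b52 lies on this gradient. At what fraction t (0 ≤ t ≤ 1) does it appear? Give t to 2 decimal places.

Invert the lerp on the G channel (largest span, 207): t = (139 − 40) / (247 − 40) = 99/207 = 0.47826.
Check on R: (169 − 111)/(232 − 111) = 0.4793 ✓

0.48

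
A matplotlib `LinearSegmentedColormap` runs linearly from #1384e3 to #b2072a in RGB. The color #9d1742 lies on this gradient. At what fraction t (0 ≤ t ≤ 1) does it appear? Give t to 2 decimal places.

Invert the lerp on the B channel (largest span, 185): t = (66 − 227) / (42 − 227) = -161/-185 = 0.87027.
Check on R: (157 − 19)/(178 − 19) = 0.8679 ✓

0.87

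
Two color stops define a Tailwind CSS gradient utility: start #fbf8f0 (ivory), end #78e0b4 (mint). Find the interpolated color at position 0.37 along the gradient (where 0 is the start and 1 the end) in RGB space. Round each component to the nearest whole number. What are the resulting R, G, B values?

(203, 239, 218)

#fbf8f0 → (251, 248, 240); #78e0b4 → (120, 224, 180).
R = 251 + 0.37 × (120 − 251) = 251 + 0.37 × -131 = 202.53 → 203
G = 248 + 0.37 × (224 − 248) = 248 + 0.37 × -24 = 239.12 → 239
B = 240 + 0.37 × (180 − 240) = 240 + 0.37 × -60 = 217.8 → 218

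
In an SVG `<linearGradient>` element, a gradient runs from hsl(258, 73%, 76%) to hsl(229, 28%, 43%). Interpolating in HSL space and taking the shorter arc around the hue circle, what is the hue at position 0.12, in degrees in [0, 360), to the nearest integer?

255

Hue arc: Δh = 229 − 258 = -29° (|Δh| ≤ 180, already the shorter path).
H = 258 + 0.12 × (-29) = 254.52 → 255°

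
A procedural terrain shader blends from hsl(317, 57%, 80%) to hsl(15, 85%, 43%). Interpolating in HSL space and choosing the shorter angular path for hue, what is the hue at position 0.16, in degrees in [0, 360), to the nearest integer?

326

Hue: 15 − 317 = -302°, but |-302| > 180 so the shorter arc goes the other way: Δh = -302 + 360 = 58°.
H = 317 + 0.16 × (58) = 326.28 → 326°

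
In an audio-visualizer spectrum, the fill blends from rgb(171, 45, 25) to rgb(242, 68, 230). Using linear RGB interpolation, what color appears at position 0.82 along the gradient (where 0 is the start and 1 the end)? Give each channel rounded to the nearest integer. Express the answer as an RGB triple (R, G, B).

R = 171 + 0.82 × (242 − 171) = 171 + 0.82 × 71 = 229.22 → 229
G = 45 + 0.82 × (68 − 45) = 45 + 0.82 × 23 = 63.86 → 64
B = 25 + 0.82 × (230 − 25) = 25 + 0.82 × 205 = 193.1 → 193

(229, 64, 193)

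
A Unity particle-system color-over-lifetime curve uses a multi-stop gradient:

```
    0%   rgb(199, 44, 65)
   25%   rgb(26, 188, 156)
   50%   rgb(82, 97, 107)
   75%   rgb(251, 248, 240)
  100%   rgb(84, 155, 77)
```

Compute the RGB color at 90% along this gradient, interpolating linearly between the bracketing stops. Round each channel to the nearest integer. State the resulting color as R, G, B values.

90% lies between the 75% and 100% stops, so the local fraction is t = (90 − 75)/(100 − 75) = 15/25 ≈ 0.6.
R = 251 + 0.6 × (84 − 251) = 150.8 → 151
G = 248 + 0.6 × (155 − 248) = 192.2 → 192
B = 240 + 0.6 × (77 − 240) = 142.2 → 142

(151, 192, 142)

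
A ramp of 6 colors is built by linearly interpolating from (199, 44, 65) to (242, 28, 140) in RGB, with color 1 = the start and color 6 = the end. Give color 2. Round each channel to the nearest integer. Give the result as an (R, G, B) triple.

With 6 swatches and endpoints inclusive, swatch 2 sits at t = (2 − 1)/(6 − 1) = 1/5 ≈ 0.2.
R = 199 + 0.2 × (242 − 199) = 207.6 → 208
G = 44 + 0.2 × (28 − 44) = 40.8 → 41
B = 65 + 0.2 × (140 − 65) = 80 → 80

(208, 41, 80)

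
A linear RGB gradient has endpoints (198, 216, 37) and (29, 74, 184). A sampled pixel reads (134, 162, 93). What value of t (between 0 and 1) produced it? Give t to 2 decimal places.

Invert the lerp on the R channel (largest span, 169): t = (134 − 198) / (29 − 198) = -64/-169 = 0.3787.
Check on G: (162 − 216)/(74 − 216) = 0.3803 ✓

0.38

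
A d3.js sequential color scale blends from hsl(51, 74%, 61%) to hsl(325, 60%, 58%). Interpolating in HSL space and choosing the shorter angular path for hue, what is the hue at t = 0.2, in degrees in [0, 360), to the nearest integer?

Hue: 325 − 51 = 274°, but |274| > 180 so the shorter arc goes the other way: Δh = 274 − 360 = -86°.
H = 51 + 0.2 × (-86) = 33.8 → 34°

34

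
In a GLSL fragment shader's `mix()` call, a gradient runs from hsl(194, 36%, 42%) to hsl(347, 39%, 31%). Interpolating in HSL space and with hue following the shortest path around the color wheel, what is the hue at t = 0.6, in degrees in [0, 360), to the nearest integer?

286

Hue arc: Δh = 347 − 194 = 153° (|Δh| ≤ 180, already the shorter path).
H = 194 + 0.6 × (153) = 285.8 → 286°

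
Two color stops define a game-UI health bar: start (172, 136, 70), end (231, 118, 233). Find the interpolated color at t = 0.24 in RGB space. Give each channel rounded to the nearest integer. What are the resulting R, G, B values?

R = 172 + 0.24 × (231 − 172) = 172 + 0.24 × 59 = 186.16 → 186
G = 136 + 0.24 × (118 − 136) = 136 + 0.24 × -18 = 131.68 → 132
B = 70 + 0.24 × (233 − 70) = 70 + 0.24 × 163 = 109.12 → 109

(186, 132, 109)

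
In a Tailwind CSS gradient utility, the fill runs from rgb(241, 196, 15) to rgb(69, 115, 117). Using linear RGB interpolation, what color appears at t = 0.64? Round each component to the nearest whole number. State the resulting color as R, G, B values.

R = 241 + 0.64 × (69 − 241) = 241 + 0.64 × -172 = 130.92 → 131
G = 196 + 0.64 × (115 − 196) = 196 + 0.64 × -81 = 144.16 → 144
B = 15 + 0.64 × (117 − 15) = 15 + 0.64 × 102 = 80.28 → 80
So the blended color is (131, 144, 80), about #839050.

(131, 144, 80)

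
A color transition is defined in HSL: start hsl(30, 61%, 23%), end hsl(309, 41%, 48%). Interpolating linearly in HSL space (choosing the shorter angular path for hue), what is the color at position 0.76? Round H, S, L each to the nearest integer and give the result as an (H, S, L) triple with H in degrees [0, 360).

(328, 46, 42)

Hue: 309 − 30 = 279°, but |279| > 180 so the shorter arc goes the other way: Δh = 279 − 360 = -81°.
H = 30 + 0.76 × (-81) = -31.56 → -32 → -32 mod 360 = 328°
S = 61 + 0.76 × (41 − 61) = 45.8 → 46%
L = 23 + 0.76 × (48 − 23) = 42 → 42%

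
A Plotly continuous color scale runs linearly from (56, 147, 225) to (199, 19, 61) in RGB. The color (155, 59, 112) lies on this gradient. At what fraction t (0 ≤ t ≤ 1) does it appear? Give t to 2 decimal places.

0.69

Invert the lerp on the B channel (largest span, 164): t = (112 − 225) / (61 − 225) = -113/-164 = 0.68902.
Check on R: (155 − 56)/(199 − 56) = 0.6923 ✓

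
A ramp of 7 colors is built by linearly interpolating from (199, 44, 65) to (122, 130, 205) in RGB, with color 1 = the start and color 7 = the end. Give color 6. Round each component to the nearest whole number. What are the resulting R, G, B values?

(135, 116, 182)

With 7 swatches and endpoints inclusive, swatch 6 sits at t = (6 − 1)/(7 − 1) = 5/6 ≈ 0.8333.
R = 199 + 0.8333 × (122 − 199) = 134.836 → 135
G = 44 + 0.8333 × (130 − 44) = 115.664 → 116
B = 65 + 0.8333 × (205 − 65) = 181.662 → 182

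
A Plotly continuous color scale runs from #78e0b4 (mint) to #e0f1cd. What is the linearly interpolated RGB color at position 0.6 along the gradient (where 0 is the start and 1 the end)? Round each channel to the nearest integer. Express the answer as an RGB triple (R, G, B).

(182, 234, 195)

#78e0b4 → (120, 224, 180); #e0f1cd → (224, 241, 205).
R = 120 + 0.6 × (224 − 120) = 120 + 0.6 × 104 = 182.4 → 182
G = 224 + 0.6 × (241 − 224) = 224 + 0.6 × 17 = 234.2 → 234
B = 180 + 0.6 × (205 − 180) = 180 + 0.6 × 25 = 195 → 195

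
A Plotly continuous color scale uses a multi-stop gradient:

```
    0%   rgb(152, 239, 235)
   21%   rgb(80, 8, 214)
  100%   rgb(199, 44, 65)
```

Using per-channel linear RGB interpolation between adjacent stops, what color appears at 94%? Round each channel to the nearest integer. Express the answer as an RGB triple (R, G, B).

94% lies between the 21% and 100% stops, so the local fraction is t = (94 − 21)/(100 − 21) = 73/79 ≈ 0.9241.
R = 80 + 0.9241 × (199 − 80) = 189.968 → 190
G = 8 + 0.9241 × (44 − 8) = 41.268 → 41
B = 214 + 0.9241 × (65 − 214) = 76.309 → 76

(190, 41, 76)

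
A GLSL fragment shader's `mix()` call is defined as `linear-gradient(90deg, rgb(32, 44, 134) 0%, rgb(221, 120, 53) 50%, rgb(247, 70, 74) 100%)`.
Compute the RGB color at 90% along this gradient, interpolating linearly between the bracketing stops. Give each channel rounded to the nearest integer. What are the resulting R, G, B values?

(242, 80, 70)

90% lies between the 50% and 100% stops, so the local fraction is t = (90 − 50)/(100 − 50) = 40/50 ≈ 0.8.
R = 221 + 0.8 × (247 − 221) = 241.8 → 242
G = 120 + 0.8 × (70 − 120) = 80 → 80
B = 53 + 0.8 × (74 − 53) = 69.8 → 70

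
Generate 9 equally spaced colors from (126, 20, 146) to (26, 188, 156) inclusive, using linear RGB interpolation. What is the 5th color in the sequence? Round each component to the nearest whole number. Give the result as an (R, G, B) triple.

(76, 104, 151)

With 9 swatches and endpoints inclusive, swatch 5 sits at t = (5 − 1)/(9 − 1) = 4/8 ≈ 0.5.
R = 126 + 0.5 × (26 − 126) = 76 → 76
G = 20 + 0.5 × (188 − 20) = 104 → 104
B = 146 + 0.5 × (156 − 146) = 151 → 151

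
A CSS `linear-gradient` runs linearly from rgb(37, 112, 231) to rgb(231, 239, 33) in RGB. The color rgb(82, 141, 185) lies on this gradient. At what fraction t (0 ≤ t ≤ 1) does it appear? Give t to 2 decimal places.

0.23

Invert the lerp on the B channel (largest span, 198): t = (185 − 231) / (33 − 231) = -46/-198 = 0.23232.
Check on R: (82 − 37)/(231 − 37) = 0.232 ✓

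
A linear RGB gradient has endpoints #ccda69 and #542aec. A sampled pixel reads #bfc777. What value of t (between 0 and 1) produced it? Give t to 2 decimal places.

0.11

Invert the lerp on the G channel (largest span, 176): t = (199 − 218) / (42 − 218) = -19/-176 = 0.10795.
Check on R: (191 − 204)/(84 − 204) = 0.1083 ✓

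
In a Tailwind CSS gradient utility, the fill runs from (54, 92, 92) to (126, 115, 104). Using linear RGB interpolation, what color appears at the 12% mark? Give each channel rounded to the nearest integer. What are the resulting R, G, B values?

12% corresponds to t = 0.12.
R = 54 + 0.12 × (126 − 54) = 54 + 0.12 × 72 = 62.64 → 63
G = 92 + 0.12 × (115 − 92) = 92 + 0.12 × 23 = 94.76 → 95
B = 92 + 0.12 × (104 − 92) = 92 + 0.12 × 12 = 93.44 → 93

(63, 95, 93)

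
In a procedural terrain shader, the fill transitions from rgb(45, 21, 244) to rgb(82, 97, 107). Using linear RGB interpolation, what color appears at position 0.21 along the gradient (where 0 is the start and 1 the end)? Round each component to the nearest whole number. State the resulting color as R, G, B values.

R = 45 + 0.21 × (82 − 45) = 45 + 0.21 × 37 = 52.77 → 53
G = 21 + 0.21 × (97 − 21) = 21 + 0.21 × 76 = 36.96 → 37
B = 244 + 0.21 × (107 − 244) = 244 + 0.21 × -137 = 215.23 → 215
So the blended color is (53, 37, 215), about #3525d7.

(53, 37, 215)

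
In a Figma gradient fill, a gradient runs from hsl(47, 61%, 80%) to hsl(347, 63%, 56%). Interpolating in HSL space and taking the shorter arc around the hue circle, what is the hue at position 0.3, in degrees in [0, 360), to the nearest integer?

Hue: 347 − 47 = 300°, but |300| > 180 so the shorter arc goes the other way: Δh = 300 − 360 = -60°.
H = 47 + 0.3 × (-60) = 29 → 29°

29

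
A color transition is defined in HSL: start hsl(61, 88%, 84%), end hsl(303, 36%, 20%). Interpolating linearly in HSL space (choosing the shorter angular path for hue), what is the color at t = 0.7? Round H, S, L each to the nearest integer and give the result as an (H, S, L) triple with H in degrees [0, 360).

Hue: 303 − 61 = 242°, but |242| > 180 so the shorter arc goes the other way: Δh = 242 − 360 = -118°.
H = 61 + 0.7 × (-118) = -21.6 → -22 → -22 mod 360 = 338°
S = 88 + 0.7 × (36 − 88) = 51.6 → 52%
L = 84 + 0.7 × (20 − 84) = 39.2 → 39%

(338, 52, 39)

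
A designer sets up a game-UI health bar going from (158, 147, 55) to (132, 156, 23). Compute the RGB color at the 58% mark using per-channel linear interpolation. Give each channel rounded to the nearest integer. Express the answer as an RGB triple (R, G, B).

58% corresponds to t = 0.58.
R = 158 + 0.58 × (132 − 158) = 158 + 0.58 × -26 = 142.92 → 143
G = 147 + 0.58 × (156 − 147) = 147 + 0.58 × 9 = 152.22 → 152
B = 55 + 0.58 × (23 − 55) = 55 + 0.58 × -32 = 36.44 → 36

(143, 152, 36)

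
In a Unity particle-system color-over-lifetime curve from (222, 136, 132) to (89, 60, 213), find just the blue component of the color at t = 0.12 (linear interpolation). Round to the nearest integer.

B = 132 + 0.12 × (213 − 132) = 141.72 → 142

142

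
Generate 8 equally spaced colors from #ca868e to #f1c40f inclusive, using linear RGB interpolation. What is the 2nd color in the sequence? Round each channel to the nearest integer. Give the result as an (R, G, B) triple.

With 8 swatches and endpoints inclusive, swatch 2 sits at t = (2 − 1)/(8 − 1) = 1/7 ≈ 0.1429.
#ca868e → (202, 134, 142); #f1c40f → (241, 196, 15).
R = 202 + 0.1429 × (241 − 202) = 207.573 → 208
G = 134 + 0.1429 × (196 − 134) = 142.86 → 143
B = 142 + 0.1429 × (15 − 142) = 123.852 → 124

(208, 143, 124)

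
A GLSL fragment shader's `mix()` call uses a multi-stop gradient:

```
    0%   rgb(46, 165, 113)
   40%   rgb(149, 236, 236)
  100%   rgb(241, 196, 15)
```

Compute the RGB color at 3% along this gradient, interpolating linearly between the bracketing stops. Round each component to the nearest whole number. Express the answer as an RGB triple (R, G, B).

3% lies between the 0% and 40% stops, so the local fraction is t = (3 − 0)/(40 − 0) = 3/40 ≈ 0.075.
R = 46 + 0.075 × (149 − 46) = 53.725 → 54
G = 165 + 0.075 × (236 − 165) = 170.325 → 170
B = 113 + 0.075 × (236 − 113) = 122.225 → 122

(54, 170, 122)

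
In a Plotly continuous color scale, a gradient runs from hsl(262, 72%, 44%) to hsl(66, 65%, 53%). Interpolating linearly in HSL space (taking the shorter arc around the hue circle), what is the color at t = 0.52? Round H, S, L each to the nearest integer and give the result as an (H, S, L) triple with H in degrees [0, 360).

Hue: 66 − 262 = -196°, but |-196| > 180 so the shorter arc goes the other way: Δh = -196 + 360 = 164°.
H = 262 + 0.52 × (164) = 347.28 → 347°
S = 72 + 0.52 × (65 − 72) = 68.36 → 68%
L = 44 + 0.52 × (53 − 44) = 48.68 → 49%

(347, 68, 49)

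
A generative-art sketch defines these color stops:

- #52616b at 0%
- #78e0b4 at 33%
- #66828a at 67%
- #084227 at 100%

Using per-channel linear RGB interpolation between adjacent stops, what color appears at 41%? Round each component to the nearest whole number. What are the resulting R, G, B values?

41% lies between the 33% and 67% stops, so the local fraction is t = (41 − 33)/(67 − 33) = 8/34 ≈ 0.2353.
#78e0b4 → (120, 224, 180); #66828a → (102, 130, 138).
R = 120 + 0.2353 × (102 − 120) = 115.765 → 116
G = 224 + 0.2353 × (130 − 224) = 201.882 → 202
B = 180 + 0.2353 × (138 − 180) = 170.117 → 170

(116, 202, 170)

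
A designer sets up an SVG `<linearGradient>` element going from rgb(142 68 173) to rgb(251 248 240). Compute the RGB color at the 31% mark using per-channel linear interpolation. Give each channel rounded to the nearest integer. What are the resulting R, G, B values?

(176, 124, 194)

31% corresponds to t = 0.31.
R = 142 + 0.31 × (251 − 142) = 142 + 0.31 × 109 = 175.79 → 176
G = 68 + 0.31 × (248 − 68) = 68 + 0.31 × 180 = 123.8 → 124
B = 173 + 0.31 × (240 − 173) = 173 + 0.31 × 67 = 193.77 → 194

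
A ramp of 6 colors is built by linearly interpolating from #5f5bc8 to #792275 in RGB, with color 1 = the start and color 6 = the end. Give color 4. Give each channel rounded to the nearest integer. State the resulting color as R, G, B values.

With 6 swatches and endpoints inclusive, swatch 4 sits at t = (4 − 1)/(6 − 1) = 3/5 ≈ 0.6.
#5f5bc8 → (95, 91, 200); #792275 → (121, 34, 117).
R = 95 + 0.6 × (121 − 95) = 110.6 → 111
G = 91 + 0.6 × (34 − 91) = 56.8 → 57
B = 200 + 0.6 × (117 − 200) = 150.2 → 150

(111, 57, 150)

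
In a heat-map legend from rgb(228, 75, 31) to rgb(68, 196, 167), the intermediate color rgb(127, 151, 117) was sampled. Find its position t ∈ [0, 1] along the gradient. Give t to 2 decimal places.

0.63

Invert the lerp on the R channel (largest span, 160): t = (127 − 228) / (68 − 228) = -101/-160 = 0.63125.
Check on G: (151 − 75)/(196 − 75) = 0.6281 ✓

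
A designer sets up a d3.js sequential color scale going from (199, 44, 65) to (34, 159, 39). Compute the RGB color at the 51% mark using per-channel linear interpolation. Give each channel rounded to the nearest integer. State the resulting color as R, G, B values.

(115, 103, 52)

51% corresponds to t = 0.51.
R = 199 + 0.51 × (34 − 199) = 199 + 0.51 × -165 = 114.85 → 115
G = 44 + 0.51 × (159 − 44) = 44 + 0.51 × 115 = 102.65 → 103
B = 65 + 0.51 × (39 − 65) = 65 + 0.51 × -26 = 51.74 → 52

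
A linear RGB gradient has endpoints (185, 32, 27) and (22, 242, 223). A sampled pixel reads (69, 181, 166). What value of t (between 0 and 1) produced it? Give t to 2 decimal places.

0.71

Invert the lerp on the G channel (largest span, 210): t = (181 − 32) / (242 − 32) = 149/210 = 0.70952.
Check on R: (69 − 185)/(22 − 185) = 0.7117 ✓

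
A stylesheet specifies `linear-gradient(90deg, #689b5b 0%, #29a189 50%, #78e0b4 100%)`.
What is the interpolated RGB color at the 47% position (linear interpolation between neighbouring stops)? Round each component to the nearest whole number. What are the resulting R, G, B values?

47% lies between the 0% and 50% stops, so the local fraction is t = (47 − 0)/(50 − 0) = 47/50 ≈ 0.94.
#689b5b → (104, 155, 91); #29a189 → (41, 161, 137).
R = 104 + 0.94 × (41 − 104) = 44.78 → 45
G = 155 + 0.94 × (161 − 155) = 160.64 → 161
B = 91 + 0.94 × (137 − 91) = 134.24 → 134

(45, 161, 134)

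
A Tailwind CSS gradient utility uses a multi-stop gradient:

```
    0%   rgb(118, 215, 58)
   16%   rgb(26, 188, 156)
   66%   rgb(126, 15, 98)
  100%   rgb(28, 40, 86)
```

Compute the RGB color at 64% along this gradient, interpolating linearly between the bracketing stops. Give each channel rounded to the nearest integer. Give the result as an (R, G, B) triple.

64% lies between the 16% and 66% stops, so the local fraction is t = (64 − 16)/(66 − 16) = 48/50 ≈ 0.96.
R = 26 + 0.96 × (126 − 26) = 122 → 122
G = 188 + 0.96 × (15 − 188) = 21.92 → 22
B = 156 + 0.96 × (98 − 156) = 100.32 → 100

(122, 22, 100)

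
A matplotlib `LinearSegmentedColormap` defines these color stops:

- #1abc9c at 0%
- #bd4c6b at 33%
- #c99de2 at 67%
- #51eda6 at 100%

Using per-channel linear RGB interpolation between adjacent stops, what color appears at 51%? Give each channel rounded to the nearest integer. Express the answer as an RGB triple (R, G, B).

(195, 119, 170)

51% lies between the 33% and 67% stops, so the local fraction is t = (51 − 33)/(67 − 33) = 18/34 ≈ 0.5294.
#bd4c6b → (189, 76, 107); #c99de2 → (201, 157, 226).
R = 189 + 0.5294 × (201 − 189) = 195.353 → 195
G = 76 + 0.5294 × (157 − 76) = 118.881 → 119
B = 107 + 0.5294 × (226 − 107) = 169.999 → 170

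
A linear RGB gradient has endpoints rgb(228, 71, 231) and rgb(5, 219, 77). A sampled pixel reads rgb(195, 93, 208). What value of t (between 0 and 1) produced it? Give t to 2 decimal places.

Invert the lerp on the R channel (largest span, 223): t = (195 − 228) / (5 − 228) = -33/-223 = 0.14798.
Check on G: (93 − 71)/(219 − 71) = 0.1486 ✓

0.15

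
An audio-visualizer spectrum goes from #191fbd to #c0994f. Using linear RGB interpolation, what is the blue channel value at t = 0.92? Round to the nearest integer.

88

B₁ = 189 (from #191fbd), B₂ = 79 (from #c0994f).
B = 189 + 0.92 × (79 − 189) = 87.8 → 88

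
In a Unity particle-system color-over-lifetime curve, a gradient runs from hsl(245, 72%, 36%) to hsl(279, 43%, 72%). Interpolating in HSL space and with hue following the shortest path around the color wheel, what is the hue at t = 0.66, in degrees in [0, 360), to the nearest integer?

Hue arc: Δh = 279 − 245 = 34° (|Δh| ≤ 180, already the shorter path).
H = 245 + 0.66 × (34) = 267.44 → 267°

267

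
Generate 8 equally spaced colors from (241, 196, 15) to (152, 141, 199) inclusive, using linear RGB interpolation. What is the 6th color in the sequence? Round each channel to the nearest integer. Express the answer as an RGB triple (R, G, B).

(177, 157, 146)

With 8 swatches and endpoints inclusive, swatch 6 sits at t = (6 − 1)/(8 − 1) = 5/7 ≈ 0.7143.
R = 241 + 0.7143 × (152 − 241) = 177.427 → 177
G = 196 + 0.7143 × (141 − 196) = 156.714 → 157
B = 15 + 0.7143 × (199 − 15) = 146.431 → 146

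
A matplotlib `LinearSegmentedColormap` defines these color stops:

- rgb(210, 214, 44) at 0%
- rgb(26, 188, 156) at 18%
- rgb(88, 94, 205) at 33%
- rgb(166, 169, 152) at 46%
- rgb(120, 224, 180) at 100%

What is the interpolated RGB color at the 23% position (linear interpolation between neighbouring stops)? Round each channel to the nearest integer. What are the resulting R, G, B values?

(47, 157, 172)

23% lies between the 18% and 33% stops, so the local fraction is t = (23 − 18)/(33 − 18) = 5/15 ≈ 0.3333.
R = 26 + 0.3333 × (88 − 26) = 46.665 → 47
G = 188 + 0.3333 × (94 − 188) = 156.67 → 157
B = 156 + 0.3333 × (205 − 156) = 172.332 → 172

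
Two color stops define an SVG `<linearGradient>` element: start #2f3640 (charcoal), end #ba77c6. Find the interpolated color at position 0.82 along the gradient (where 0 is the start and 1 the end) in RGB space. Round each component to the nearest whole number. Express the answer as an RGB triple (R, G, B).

#2f3640 → (47, 54, 64); #ba77c6 → (186, 119, 198).
R = 47 + 0.82 × (186 − 47) = 47 + 0.82 × 139 = 160.98 → 161
G = 54 + 0.82 × (119 − 54) = 54 + 0.82 × 65 = 107.3 → 107
B = 64 + 0.82 × (198 − 64) = 64 + 0.82 × 134 = 173.88 → 174

(161, 107, 174)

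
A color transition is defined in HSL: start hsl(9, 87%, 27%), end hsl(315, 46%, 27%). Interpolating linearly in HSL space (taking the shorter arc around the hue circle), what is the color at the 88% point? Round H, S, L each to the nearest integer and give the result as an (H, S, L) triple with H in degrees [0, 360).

Hue: 315 − 9 = 306°, but |306| > 180 so the shorter arc goes the other way: Δh = 306 − 360 = -54°.
H = 9 + 0.88 × (-54) = -38.52 → -39 → -39 mod 360 = 321°
S = 87 + 0.88 × (46 − 87) = 50.92 → 51%
L = 27 + 0.88 × (27 − 27) = 27 → 27%

(321, 51, 27)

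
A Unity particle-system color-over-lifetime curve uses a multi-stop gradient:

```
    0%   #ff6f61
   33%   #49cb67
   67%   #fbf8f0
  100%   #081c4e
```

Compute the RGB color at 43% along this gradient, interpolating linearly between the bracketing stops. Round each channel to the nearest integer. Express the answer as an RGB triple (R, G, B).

(125, 216, 143)

43% lies between the 33% and 67% stops, so the local fraction is t = (43 − 33)/(67 − 33) = 10/34 ≈ 0.2941.
#49cb67 → (73, 203, 103); #fbf8f0 → (251, 248, 240).
R = 73 + 0.2941 × (251 − 73) = 125.35 → 125
G = 203 + 0.2941 × (248 − 203) = 216.234 → 216
B = 103 + 0.2941 × (240 − 103) = 143.292 → 143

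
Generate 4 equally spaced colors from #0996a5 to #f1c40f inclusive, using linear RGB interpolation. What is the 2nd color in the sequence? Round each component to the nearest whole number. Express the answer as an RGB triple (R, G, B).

(86, 165, 115)

With 4 swatches and endpoints inclusive, swatch 2 sits at t = (2 − 1)/(4 − 1) = 1/3 ≈ 0.3333.
#0996a5 → (9, 150, 165); #f1c40f → (241, 196, 15).
R = 9 + 0.3333 × (241 − 9) = 86.326 → 86
G = 150 + 0.3333 × (196 − 150) = 165.332 → 165
B = 165 + 0.3333 × (15 − 165) = 115.005 → 115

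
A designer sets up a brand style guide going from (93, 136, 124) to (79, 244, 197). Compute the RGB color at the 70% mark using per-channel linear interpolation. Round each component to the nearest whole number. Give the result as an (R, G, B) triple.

(83, 212, 175)

70% corresponds to t = 0.7.
R = 93 + 0.7 × (79 − 93) = 93 + 0.7 × -14 = 83.2 → 83
G = 136 + 0.7 × (244 − 136) = 136 + 0.7 × 108 = 211.6 → 212
B = 124 + 0.7 × (197 − 124) = 124 + 0.7 × 73 = 175.1 → 175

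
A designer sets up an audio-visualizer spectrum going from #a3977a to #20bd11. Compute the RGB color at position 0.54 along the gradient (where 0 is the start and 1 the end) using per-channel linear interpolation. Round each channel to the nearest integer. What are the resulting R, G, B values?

#a3977a → (163, 151, 122); #20bd11 → (32, 189, 17).
R = 163 + 0.54 × (32 − 163) = 163 + 0.54 × -131 = 92.26 → 92
G = 151 + 0.54 × (189 − 151) = 151 + 0.54 × 38 = 171.52 → 172
B = 122 + 0.54 × (17 − 122) = 122 + 0.54 × -105 = 65.3 → 65

(92, 172, 65)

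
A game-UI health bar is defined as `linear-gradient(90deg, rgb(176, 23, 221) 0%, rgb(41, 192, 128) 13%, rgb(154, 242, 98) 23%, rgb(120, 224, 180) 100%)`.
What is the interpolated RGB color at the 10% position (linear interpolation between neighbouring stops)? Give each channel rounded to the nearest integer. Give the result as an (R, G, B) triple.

(72, 153, 149)

10% lies between the 0% and 13% stops, so the local fraction is t = (10 − 0)/(13 − 0) = 10/13 ≈ 0.7692.
R = 176 + 0.7692 × (41 − 176) = 72.158 → 72
G = 23 + 0.7692 × (192 − 23) = 152.995 → 153
B = 221 + 0.7692 × (128 − 221) = 149.464 → 149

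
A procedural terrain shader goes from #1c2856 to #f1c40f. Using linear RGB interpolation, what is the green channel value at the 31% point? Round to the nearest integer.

G₁ = 40 (from #1c2856), G₂ = 196 (from #f1c40f).
G = 40 + 0.31 × (196 − 40) = 88.36 → 88

88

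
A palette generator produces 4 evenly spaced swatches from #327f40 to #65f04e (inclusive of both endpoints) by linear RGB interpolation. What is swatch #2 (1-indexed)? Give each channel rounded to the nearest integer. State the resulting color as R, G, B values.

(67, 165, 69)

With 4 swatches and endpoints inclusive, swatch 2 sits at t = (2 − 1)/(4 − 1) = 1/3 ≈ 0.3333.
#327f40 → (50, 127, 64); #65f04e → (101, 240, 78).
R = 50 + 0.3333 × (101 − 50) = 66.998 → 67
G = 127 + 0.3333 × (240 − 127) = 164.663 → 165
B = 64 + 0.3333 × (78 − 64) = 68.666 → 69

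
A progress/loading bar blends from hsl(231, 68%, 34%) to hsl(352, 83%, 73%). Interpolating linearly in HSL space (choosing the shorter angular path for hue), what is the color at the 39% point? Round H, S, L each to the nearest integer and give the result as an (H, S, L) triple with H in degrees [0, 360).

Hue arc: Δh = 352 − 231 = 121° (|Δh| ≤ 180, already the shorter path).
H = 231 + 0.39 × (121) = 278.19 → 278°
S = 68 + 0.39 × (83 − 68) = 73.85 → 74%
L = 34 + 0.39 × (73 − 34) = 49.21 → 49%

(278, 74, 49)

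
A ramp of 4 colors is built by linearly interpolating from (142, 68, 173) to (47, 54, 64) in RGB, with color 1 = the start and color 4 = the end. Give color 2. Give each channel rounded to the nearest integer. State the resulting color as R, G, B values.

(110, 63, 137)

With 4 swatches and endpoints inclusive, swatch 2 sits at t = (2 − 1)/(4 − 1) = 1/3 ≈ 0.3333.
R = 142 + 0.3333 × (47 − 142) = 110.337 → 110
G = 68 + 0.3333 × (54 − 68) = 63.334 → 63
B = 173 + 0.3333 × (64 − 173) = 136.67 → 137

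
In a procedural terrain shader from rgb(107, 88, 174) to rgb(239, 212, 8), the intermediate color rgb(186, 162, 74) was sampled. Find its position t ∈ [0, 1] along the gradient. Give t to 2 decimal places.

0.60

Invert the lerp on the B channel (largest span, 166): t = (74 − 174) / (8 − 174) = -100/-166 = 0.60241.
Check on R: (186 − 107)/(239 − 107) = 0.5985 ✓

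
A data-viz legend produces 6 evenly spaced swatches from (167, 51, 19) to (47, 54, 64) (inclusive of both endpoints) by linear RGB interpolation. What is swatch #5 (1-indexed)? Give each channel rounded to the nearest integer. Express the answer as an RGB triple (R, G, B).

With 6 swatches and endpoints inclusive, swatch 5 sits at t = (5 − 1)/(6 − 1) = 4/5 ≈ 0.8.
R = 167 + 0.8 × (47 − 167) = 71 → 71
G = 51 + 0.8 × (54 − 51) = 53.4 → 53
B = 19 + 0.8 × (64 − 19) = 55 → 55

(71, 53, 55)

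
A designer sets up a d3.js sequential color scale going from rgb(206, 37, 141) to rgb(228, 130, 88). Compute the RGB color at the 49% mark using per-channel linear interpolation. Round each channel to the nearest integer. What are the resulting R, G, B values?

(217, 83, 115)

49% corresponds to t = 0.49.
R = 206 + 0.49 × (228 − 206) = 206 + 0.49 × 22 = 216.78 → 217
G = 37 + 0.49 × (130 − 37) = 37 + 0.49 × 93 = 82.57 → 83
B = 141 + 0.49 × (88 − 141) = 141 + 0.49 × -53 = 115.03 → 115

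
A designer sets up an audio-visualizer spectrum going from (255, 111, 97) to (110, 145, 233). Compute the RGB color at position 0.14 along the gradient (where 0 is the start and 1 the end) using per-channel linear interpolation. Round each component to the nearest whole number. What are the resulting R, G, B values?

(235, 116, 116)

R = 255 + 0.14 × (110 − 255) = 255 + 0.14 × -145 = 234.7 → 235
G = 111 + 0.14 × (145 − 111) = 111 + 0.14 × 34 = 115.76 → 116
B = 97 + 0.14 × (233 − 97) = 97 + 0.14 × 136 = 116.04 → 116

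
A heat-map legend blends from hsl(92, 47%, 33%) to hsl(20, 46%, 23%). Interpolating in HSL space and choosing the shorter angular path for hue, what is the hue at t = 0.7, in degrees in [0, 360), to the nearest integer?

42

Hue arc: Δh = 20 − 92 = -72° (|Δh| ≤ 180, already the shorter path).
H = 92 + 0.7 × (-72) = 41.6 → 42°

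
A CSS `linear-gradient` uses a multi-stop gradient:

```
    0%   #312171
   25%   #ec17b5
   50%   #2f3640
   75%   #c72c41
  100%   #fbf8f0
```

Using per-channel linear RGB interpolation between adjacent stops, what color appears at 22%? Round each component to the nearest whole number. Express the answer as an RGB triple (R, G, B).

(214, 24, 173)

22% lies between the 0% and 25% stops, so the local fraction is t = (22 − 0)/(25 − 0) = 22/25 ≈ 0.88.
#312171 → (49, 33, 113); #ec17b5 → (236, 23, 181).
R = 49 + 0.88 × (236 − 49) = 213.56 → 214
G = 33 + 0.88 × (23 − 33) = 24.2 → 24
B = 113 + 0.88 × (181 − 113) = 172.84 → 173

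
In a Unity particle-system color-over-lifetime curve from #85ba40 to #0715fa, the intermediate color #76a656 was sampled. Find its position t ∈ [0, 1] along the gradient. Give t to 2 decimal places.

0.12

Invert the lerp on the B channel (largest span, 186): t = (86 − 64) / (250 − 64) = 22/186 = 0.11828.
Check on R: (118 − 133)/(7 − 133) = 0.119 ✓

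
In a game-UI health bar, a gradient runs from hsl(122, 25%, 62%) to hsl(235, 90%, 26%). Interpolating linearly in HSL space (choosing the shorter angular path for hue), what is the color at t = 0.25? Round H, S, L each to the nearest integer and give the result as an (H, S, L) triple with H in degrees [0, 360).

(150, 41, 53)

Hue arc: Δh = 235 − 122 = 113° (|Δh| ≤ 180, already the shorter path).
H = 122 + 0.25 × (113) = 150.25 → 150°
S = 25 + 0.25 × (90 − 25) = 41.25 → 41%
L = 62 + 0.25 × (26 − 62) = 53 → 53%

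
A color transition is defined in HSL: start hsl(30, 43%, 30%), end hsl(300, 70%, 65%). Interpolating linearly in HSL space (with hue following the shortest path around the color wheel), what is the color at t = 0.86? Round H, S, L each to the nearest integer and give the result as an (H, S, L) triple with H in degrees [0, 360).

Hue: 300 − 30 = 270°, but |270| > 180 so the shorter arc goes the other way: Δh = 270 − 360 = -90°.
H = 30 + 0.86 × (-90) = -47.4 → -47 → -47 mod 360 = 313°
S = 43 + 0.86 × (70 − 43) = 66.22 → 66%
L = 30 + 0.86 × (65 − 30) = 60.1 → 60%

(313, 66, 60)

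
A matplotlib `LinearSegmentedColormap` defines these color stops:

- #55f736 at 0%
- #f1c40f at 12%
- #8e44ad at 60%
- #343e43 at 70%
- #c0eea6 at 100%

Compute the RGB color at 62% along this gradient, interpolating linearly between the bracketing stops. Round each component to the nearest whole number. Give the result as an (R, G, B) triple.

62% lies between the 60% and 70% stops, so the local fraction is t = (62 − 60)/(70 − 60) = 2/10 ≈ 0.2.
#8e44ad → (142, 68, 173); #343e43 → (52, 62, 67).
R = 142 + 0.2 × (52 − 142) = 124 → 124
G = 68 + 0.2 × (62 − 68) = 66.8 → 67
B = 173 + 0.2 × (67 − 173) = 151.8 → 152

(124, 67, 152)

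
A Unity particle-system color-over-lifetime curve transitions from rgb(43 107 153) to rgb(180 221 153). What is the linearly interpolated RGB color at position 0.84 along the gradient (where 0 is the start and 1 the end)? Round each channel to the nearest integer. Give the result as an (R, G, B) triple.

(158, 203, 153)

R = 43 + 0.84 × (180 − 43) = 43 + 0.84 × 137 = 158.08 → 158
G = 107 + 0.84 × (221 − 107) = 107 + 0.84 × 114 = 202.76 → 203
B = 153 + 0.84 × (153 − 153) = 153 + 0.84 × 0 = 153 → 153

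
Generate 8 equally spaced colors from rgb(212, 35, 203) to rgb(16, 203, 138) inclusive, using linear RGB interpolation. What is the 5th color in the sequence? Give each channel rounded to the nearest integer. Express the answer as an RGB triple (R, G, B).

(100, 131, 166)

With 8 swatches and endpoints inclusive, swatch 5 sits at t = (5 − 1)/(8 − 1) = 4/7 ≈ 0.5714.
R = 212 + 0.5714 × (16 − 212) = 100.006 → 100
G = 35 + 0.5714 × (203 − 35) = 130.995 → 131
B = 203 + 0.5714 × (138 − 203) = 165.859 → 166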